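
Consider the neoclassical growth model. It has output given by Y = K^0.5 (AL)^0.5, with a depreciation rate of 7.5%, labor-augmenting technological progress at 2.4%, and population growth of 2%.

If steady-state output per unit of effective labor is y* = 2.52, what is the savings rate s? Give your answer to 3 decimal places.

s ≈ 0.300

Steady state requires s·f(k) = (n + g + δ)·k, i.e. s·k^α = (n + g + δ)·k.
Since y* = [s/(n + g + δ)]^(α/(1−α)), we have s/(n + g + δ) = (y*)^((1−α)/α) = 2.52^1 = 2.5200.
Therefore s = 2.5200 × (n + g + δ) = 2.5200 × 0.119 = 0.2999.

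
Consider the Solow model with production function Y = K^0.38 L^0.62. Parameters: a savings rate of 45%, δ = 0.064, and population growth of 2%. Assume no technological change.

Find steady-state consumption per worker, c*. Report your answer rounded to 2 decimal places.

In steady state, investment equals break-even investment: s·k^α = (n + δ)·k.
Dividing both sides by k: k^(1−α) = s / (n + δ).
k^0.62 = 0.45 / (0.020 + 0.064) = 0.45 / 0.084 = 5.3571
k* = 5.3571^(1/0.62) ≈ 14.9863
y* = (k*)^α = 14.9863^0.38 ≈ 2.7975
c* = (1 − s)·y* = (1 − 0.45) × 2.7975 ≈ 1.5386

c* = 1.54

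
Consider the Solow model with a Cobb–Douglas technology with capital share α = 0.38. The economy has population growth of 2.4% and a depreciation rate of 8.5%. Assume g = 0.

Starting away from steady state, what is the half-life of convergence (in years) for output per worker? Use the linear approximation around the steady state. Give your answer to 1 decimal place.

Near the steady state the convergence rate is λ = (1 − α)(n + δ).
λ = (1 − 0.38) × 0.109 = 0.62 × 0.109 = 0.06758
Half-life = ln 2 / λ = 0.6931 / 0.06758 ≈ 10.26 years

half-life ≈ 10.3 years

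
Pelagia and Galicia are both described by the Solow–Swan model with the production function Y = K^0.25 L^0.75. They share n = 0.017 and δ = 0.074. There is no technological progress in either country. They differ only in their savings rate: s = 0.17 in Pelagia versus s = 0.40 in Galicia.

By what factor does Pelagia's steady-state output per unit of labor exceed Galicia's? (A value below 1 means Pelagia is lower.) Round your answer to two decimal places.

y*_P / y*_G ≈ 0.75

Steady-state y* = [s/(n + δ)]^(α/(1−α)), so the ratio is [ (s_P/(n + δ)_P) / (s_G/(n + δ)_G) ]^0.3333.
s_P/(n + δ)_P = 0.17/0.091 = 1.8681; s_G/(n + δ)_G = 0.40/0.091 = 4.3956.
Ratio = (1.8681/4.3956)^0.3333 = 0.4250^0.3333 ≈ 0.7519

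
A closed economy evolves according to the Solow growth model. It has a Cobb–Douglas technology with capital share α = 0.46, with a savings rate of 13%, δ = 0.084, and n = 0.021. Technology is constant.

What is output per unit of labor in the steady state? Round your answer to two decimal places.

At the steady state, Δk = 0, so s·k^α = (n + δ)·k.
Rearranging, k^(1−α) = s / (n + δ).
k^0.54 = 0.13 / (0.021 + 0.084) = 0.13 / 0.105 = 1.2381
k* = 1.2381^(1/0.54) ≈ 1.4851
y* = (k*)^α = 1.4851^0.46 ≈ 1.1995

y* ≈ 1.20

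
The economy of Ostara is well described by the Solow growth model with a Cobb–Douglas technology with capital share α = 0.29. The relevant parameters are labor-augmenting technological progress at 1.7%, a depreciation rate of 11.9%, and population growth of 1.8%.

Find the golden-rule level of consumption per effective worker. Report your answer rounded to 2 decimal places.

At the golden rule, f'(k) = n + g + δ, so α·k^(α−1) = n + g + δ and k_gold = (α/(n + g + δ))^(1/(1−α)).
k_gold = (0.29/0.154)^(1/0.71) = 1.8831^1.4085 ≈ 2.4387
c_gold = f(k_gold) − (n + g + δ)·k_gold = 1.2950 − 0.154×2.4387 ≈ 0.9194

c_gold ≈ 0.92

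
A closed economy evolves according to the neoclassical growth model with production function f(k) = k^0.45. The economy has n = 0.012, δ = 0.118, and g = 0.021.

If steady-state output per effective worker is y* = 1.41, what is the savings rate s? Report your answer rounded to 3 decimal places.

Steady state requires s·f(k) = (n + g + δ)·k, i.e. s·k^α = (n + g + δ)·k.
Since y* = [s/(n + g + δ)]^(α/(1−α)), we have s/(n + g + δ) = (y*)^((1−α)/α) = 1.41^1.2222 = 1.5219.
Therefore s = 1.5219 × (n + g + δ) = 1.5219 × 0.151 = 0.2298.

s ≈ 0.230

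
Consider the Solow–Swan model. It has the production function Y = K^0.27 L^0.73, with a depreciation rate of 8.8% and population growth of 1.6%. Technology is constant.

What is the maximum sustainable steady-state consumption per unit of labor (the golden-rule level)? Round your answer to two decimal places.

c_gold ≈ 1.04

At the golden rule, f'(k) = n + δ, so α·k^(α−1) = n + δ and k_gold = (α/(n + δ))^(1/(1−α)).
k_gold = (0.27/0.104)^(1/0.73) = 2.5962^1.3699 ≈ 3.6949
c_gold = f(k_gold) − (n + δ)·k_gold = 1.4232 − 0.104×3.6949 ≈ 1.0389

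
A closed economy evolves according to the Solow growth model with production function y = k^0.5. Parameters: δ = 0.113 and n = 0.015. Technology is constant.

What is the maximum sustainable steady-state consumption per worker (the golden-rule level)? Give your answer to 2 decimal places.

c_gold ≈ 1.95

At the golden rule, f'(k) = n + δ, so α·k^(α−1) = n + δ and k_gold = (α/(n + δ))^(1/(1−α)).
k_gold = (0.5/0.128)^(1/0.5) = 3.9063^2 ≈ 15.2592
c_gold = f(k_gold) − (n + δ)·k_gold = 3.9063 − 0.128×15.2592 ≈ 1.9531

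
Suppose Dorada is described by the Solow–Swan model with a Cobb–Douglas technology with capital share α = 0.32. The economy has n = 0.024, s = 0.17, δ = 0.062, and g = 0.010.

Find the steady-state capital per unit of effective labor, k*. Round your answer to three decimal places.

In steady state, investment equals break-even investment: s·k^α = (n + g + δ)·k.
Dividing both sides by k: k^(1−α) = s / (n + g + δ).
k^0.68 = 0.17 / (0.024 + 0.010 + 0.062) = 0.17 / 0.096 = 1.7708
k* = 1.7708^(1/0.68) ≈ 2.3172

k* ≈ 2.317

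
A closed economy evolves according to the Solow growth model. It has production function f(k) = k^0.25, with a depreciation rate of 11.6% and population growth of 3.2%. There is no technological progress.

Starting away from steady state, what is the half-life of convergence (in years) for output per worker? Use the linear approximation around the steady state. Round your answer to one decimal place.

Near the steady state the convergence rate is λ = (1 − α)(n + δ).
λ = (1 − 0.25) × 0.148 = 0.75 × 0.148 = 0.1110
Half-life = ln 2 / λ = 0.6931 / 0.1110 ≈ 6.24 years

t_½ ≈ 6.2 years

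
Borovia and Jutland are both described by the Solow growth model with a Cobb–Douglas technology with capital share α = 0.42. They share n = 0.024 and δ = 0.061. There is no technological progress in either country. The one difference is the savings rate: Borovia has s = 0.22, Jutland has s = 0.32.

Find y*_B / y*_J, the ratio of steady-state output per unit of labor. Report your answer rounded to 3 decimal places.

ratio ≈ 0.762

Steady-state y* = [s/(n + δ)]^(α/(1−α)), so the ratio is [ (s_B/(n + δ)_B) / (s_J/(n + δ)_J) ]^0.7241.
s_B/(n + δ)_B = 0.22/0.085 = 2.5882; s_J/(n + δ)_J = 0.32/0.085 = 3.7647.
Ratio = (2.5882/3.7647)^0.7241 = 0.6875^0.7241 ≈ 0.7624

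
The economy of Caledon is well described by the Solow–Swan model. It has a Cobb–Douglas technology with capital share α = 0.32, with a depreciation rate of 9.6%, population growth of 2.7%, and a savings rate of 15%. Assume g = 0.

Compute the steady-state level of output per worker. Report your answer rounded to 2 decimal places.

At the steady state, Δk = 0, so s·k^α = (n + δ)·k.
Dividing both sides by k: k^(1−α) = s / (n + δ).
k^0.68 = 0.15 / (0.027 + 0.096) = 0.15 / 0.123 = 1.2195
k* = 1.2195^(1/0.68) ≈ 1.3389
y* = (k*)^α = 1.3389^0.32 ≈ 1.0979

y* = 1.10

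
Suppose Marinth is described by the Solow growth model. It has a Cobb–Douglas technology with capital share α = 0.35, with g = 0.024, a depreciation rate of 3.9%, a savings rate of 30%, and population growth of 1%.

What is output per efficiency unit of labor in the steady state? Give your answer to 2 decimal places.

y* = 2.14

Steady state requires s·f(k) = (n + g + δ)·k, i.e. s·k^α = (n + g + δ)·k.
Rearranging, k^(1−α) = s / (n + g + δ).
k^0.65 = 0.30 / (0.010 + 0.024 + 0.039) = 0.30 / 0.073 = 4.1096
k* = 4.1096^(1/0.65) ≈ 8.7964
y* = (k*)^α = 8.7964^0.35 ≈ 2.1405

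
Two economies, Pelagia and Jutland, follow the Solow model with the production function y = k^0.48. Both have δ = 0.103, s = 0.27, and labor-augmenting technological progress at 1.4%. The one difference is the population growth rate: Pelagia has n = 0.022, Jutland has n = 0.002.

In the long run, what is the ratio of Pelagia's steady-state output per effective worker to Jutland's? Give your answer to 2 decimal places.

Steady-state y* = [s/(n + g + δ)]^(α/(1−α)), so the ratio is [ (s_P/(n + g + δ)_P) / (s_J/(n + g + δ)_J) ]^0.9231.
s_P/(n + g + δ)_P = 0.27/0.139 = 1.9424; s_J/(n + g + δ)_J = 0.27/0.119 = 2.2689.
Ratio = (1.9424/2.2689)^0.9231 = 0.8561^0.9231 ≈ 0.8664

ratio ≈ 0.87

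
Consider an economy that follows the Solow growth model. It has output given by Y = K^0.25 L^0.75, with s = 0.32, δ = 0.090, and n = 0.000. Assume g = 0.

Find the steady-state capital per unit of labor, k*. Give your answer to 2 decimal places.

In steady state, investment equals break-even investment: s·k^α = (n + δ)·k.
Dividing both sides by k: k^(1−α) = s / (n + δ).
k^0.75 = 0.32 / (0.000 + 0.090) = 0.32 / 0.090 = 3.5556
k* = 3.5556^(1/0.75) ≈ 5.4269

k* ≈ 5.43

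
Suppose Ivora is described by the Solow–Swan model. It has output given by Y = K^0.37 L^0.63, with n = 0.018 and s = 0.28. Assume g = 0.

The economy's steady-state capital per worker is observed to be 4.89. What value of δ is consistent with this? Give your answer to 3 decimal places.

Steady state requires s·f(k) = (n + δ)·k, i.e. s·k^α = (n + δ)·k.
So s / (n + δ) = (k*)^(1−α) = 4.89^0.63 = 2.7181.
Therefore n + δ = s / 2.7181 = 0.28 / 2.7181 = 0.1030, so δ = 0.1030 − 0.018 = 0.0850.

δ ≈ 0.085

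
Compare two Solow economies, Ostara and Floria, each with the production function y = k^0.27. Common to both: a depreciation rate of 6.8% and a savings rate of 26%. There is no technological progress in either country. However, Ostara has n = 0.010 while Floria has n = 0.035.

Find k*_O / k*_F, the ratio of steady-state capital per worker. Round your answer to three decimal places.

ratio ≈ 1.464

Steady-state k* = [s/(n + δ)]^(1/(1−α)), so the ratio is [ (s_O/(n + δ)_O) / (s_F/(n + δ)_F) ]^1.3699.
s_O/(n + δ)_O = 0.26/0.078 = 3.3333; s_F/(n + δ)_F = 0.26/0.103 = 2.5243.
Ratio = (3.3333/2.5243)^1.3699 = 1.3205^1.3699 ≈ 1.4635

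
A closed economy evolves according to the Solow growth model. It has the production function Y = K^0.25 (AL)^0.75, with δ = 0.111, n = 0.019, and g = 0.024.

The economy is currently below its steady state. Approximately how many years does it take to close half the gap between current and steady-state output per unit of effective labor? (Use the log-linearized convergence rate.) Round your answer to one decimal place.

half-life ≈ 6.0 years

Near the steady state the convergence rate is λ = (1 − α)(n + g + δ).
λ = (1 − 0.25) × 0.154 = 0.75 × 0.154 = 0.1155
Half-life = ln 2 / λ = 0.6931 / 0.1155 ≈ 6.00 years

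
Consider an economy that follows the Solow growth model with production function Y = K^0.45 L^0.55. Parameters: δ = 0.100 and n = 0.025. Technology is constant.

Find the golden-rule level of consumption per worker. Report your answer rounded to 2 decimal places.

c_gold ≈ 1.57

At the golden rule, f'(k) = n + δ, so α·k^(α−1) = n + δ and k_gold = (α/(n + δ))^(1/(1−α)).
k_gold = (0.45/0.125)^(1/0.55) = 3.6000^1.8182 ≈ 10.2676
c_gold = f(k_gold) − (n + δ)·k_gold = 2.8521 − 0.125×10.2676 ≈ 1.5687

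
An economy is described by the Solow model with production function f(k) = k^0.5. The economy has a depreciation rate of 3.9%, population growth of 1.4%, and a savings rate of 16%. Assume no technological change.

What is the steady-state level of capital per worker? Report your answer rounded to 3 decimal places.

k* ≈ 9.114

At the steady state, Δk = 0, so s·k^α = (n + δ)·k.
Rearranging, k^(1−α) = s / (n + δ).
k^0.5 = 0.16 / (0.014 + 0.039) = 0.16 / 0.053 = 3.0189
k* = 3.0189^(1/0.5) ≈ 9.1138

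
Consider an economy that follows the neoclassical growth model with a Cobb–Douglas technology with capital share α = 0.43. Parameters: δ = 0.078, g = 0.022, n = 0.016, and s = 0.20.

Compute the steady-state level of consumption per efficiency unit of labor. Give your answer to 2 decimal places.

c* ≈ 1.21

Steady state requires s·f(k) = (n + g + δ)·k, i.e. s·k^α = (n + g + δ)·k.
Dividing both sides by k: k^(1−α) = s / (n + g + δ).
k^0.57 = 0.20 / (0.016 + 0.022 + 0.078) = 0.20 / 0.116 = 1.7241
k* = 1.7241^(1/0.57) ≈ 2.6003
y* = (k*)^α = 2.6003^0.43 ≈ 1.5082
c* = (1 − s)·y* = (1 − 0.20) × 1.5082 ≈ 1.2066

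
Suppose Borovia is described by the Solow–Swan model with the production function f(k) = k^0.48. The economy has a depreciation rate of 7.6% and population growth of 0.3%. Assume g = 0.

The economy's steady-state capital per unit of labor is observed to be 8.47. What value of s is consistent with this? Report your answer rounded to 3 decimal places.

s ≈ 0.240

Steady state requires s·f(k) = (n + δ)·k, i.e. s·k^α = (n + δ)·k.
So s / (n + δ) = (k*)^(1−α) = 8.47^0.52 = 3.0374.
Therefore s = 3.0374 × (n + δ) = 3.0374 × 0.079 = 0.2400.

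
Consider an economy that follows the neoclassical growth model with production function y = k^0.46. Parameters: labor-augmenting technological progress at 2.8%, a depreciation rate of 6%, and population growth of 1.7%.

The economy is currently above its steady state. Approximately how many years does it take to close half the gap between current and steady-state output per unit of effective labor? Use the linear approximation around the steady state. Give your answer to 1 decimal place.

t_½ ≈ 12.2 years

Near the steady state the convergence rate is λ = (1 − α)(n + g + δ).
λ = (1 − 0.46) × 0.105 = 0.54 × 0.105 = 0.0567
Half-life = ln 2 / λ = 0.6931 / 0.0567 ≈ 12.22 years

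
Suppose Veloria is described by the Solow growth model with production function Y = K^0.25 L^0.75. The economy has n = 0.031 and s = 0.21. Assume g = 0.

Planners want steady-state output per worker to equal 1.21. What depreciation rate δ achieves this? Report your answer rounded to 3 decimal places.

δ ≈ 0.088

In steady state, investment equals break-even investment: s·k^α = (n + δ)·k.
Since y* = [s/(n + δ)]^(α/(1−α)), we have s/(n + δ) = (y*)^((1−α)/α) = 1.21^3 = 1.7716.
Therefore n + δ = s / 1.7716 = 0.21 / 1.7716 = 0.1185, so δ = 0.1185 − 0.031 = 0.0875.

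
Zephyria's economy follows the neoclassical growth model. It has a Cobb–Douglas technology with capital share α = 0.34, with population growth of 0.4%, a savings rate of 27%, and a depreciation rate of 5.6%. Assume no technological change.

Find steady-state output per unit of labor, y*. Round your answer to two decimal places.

y* ≈ 2.17

Steady state requires s·f(k) = (n + δ)·k, i.e. s·k^α = (n + δ)·k.
Rearranging, k^(1−α) = s / (n + δ).
k^0.66 = 0.27 / (0.004 + 0.056) = 0.27 / 0.060 = 4.5000
k* = 4.5000^(1/0.66) ≈ 9.7660
y* = (k*)^α = 9.7660^0.34 ≈ 2.1702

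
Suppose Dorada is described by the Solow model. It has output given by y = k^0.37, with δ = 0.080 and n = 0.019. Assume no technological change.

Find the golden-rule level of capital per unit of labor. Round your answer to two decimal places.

k_gold ≈ 8.11

The golden rule sets f'(k) = n + δ, i.e. α·k^(α−1) = n + δ.
So k^(1−α) = α / (n + δ) = 0.37 / 0.099 = 3.7374.
k_gold = 3.7374^(1/0.63) ≈ 8.1066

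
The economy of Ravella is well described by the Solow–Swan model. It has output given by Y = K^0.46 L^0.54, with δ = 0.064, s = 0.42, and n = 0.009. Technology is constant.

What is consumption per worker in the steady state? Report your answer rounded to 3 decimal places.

In steady state, investment equals break-even investment: s·k^α = (n + δ)·k.
Dividing both sides by k: k^(1−α) = s / (n + δ).
k^0.54 = 0.42 / (0.009 + 0.064) = 0.42 / 0.073 = 5.7534
k* = 5.7534^(1/0.54) ≈ 25.5428
y* = (k*)^α = 25.5428^0.46 ≈ 4.4396
c* = (1 − s)·y* = (1 − 0.42) × 4.4396 ≈ 2.5750

c* = 2.575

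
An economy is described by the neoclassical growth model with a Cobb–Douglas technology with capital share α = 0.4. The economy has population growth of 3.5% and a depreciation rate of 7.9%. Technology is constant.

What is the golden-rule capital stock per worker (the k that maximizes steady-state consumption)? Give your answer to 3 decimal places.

k_gold ≈ 8.102

The golden rule sets f'(k) = n + δ, i.e. α·k^(α−1) = n + δ.
So k^(1−α) = α / (n + δ) = 0.4 / 0.114 = 3.5088.
k_gold = 3.5088^(1/0.6) ≈ 8.1021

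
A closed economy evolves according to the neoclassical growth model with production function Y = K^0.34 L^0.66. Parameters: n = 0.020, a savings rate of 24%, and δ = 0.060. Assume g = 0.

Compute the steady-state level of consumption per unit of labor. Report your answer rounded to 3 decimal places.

c* ≈ 1.338

At the steady state, Δk = 0, so s·k^α = (n + δ)·k.
Dividing both sides by k: k^(1−α) = s / (n + δ).
k^0.66 = 0.24 / (0.020 + 0.060) = 0.24 / 0.080 = 3.0000
k* = 3.0000^(1/0.66) ≈ 5.2834
y* = (k*)^α = 5.2834^0.34 ≈ 1.7611
c* = (1 − s)·y* = (1 − 0.24) × 1.7611 ≈ 1.3384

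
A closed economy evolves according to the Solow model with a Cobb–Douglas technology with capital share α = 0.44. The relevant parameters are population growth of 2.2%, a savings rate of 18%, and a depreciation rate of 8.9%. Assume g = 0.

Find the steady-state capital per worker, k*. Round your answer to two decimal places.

k* = 2.37

At the steady state, Δk = 0, so s·k^α = (n + δ)·k.
Dividing both sides by k: k^(1−α) = s / (n + δ).
k^0.56 = 0.18 / (0.022 + 0.089) = 0.18 / 0.111 = 1.6216
k* = 1.6216^(1/0.56) ≈ 2.3708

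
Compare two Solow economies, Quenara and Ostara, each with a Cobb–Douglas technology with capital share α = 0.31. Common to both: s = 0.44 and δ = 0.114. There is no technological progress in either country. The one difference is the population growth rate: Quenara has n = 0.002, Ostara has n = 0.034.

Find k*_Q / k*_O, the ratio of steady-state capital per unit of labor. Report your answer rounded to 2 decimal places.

ratio ≈ 1.42

Steady-state k* = [s/(n + δ)]^(1/(1−α)), so the ratio is [ (s_Q/(n + δ)_Q) / (s_O/(n + δ)_O) ]^1.4493.
s_Q/(n + δ)_Q = 0.44/0.116 = 3.7931; s_O/(n + δ)_O = 0.44/0.148 = 2.9730.
Ratio = (3.7931/2.9730)^1.4493 = 1.2758^1.4493 ≈ 1.4233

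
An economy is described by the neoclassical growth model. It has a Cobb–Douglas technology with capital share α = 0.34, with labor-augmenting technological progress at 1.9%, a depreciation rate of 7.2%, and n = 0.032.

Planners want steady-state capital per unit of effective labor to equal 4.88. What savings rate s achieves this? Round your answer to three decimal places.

Steady state requires s·f(k) = (n + g + δ)·k, i.e. s·k^α = (n + g + δ)·k.
So s / (n + g + δ) = (k*)^(1−α) = 4.88^0.66 = 2.8468.
Therefore s = 2.8468 × (n + g + δ) = 2.8468 × 0.123 = 0.3502.

s ≈ 0.350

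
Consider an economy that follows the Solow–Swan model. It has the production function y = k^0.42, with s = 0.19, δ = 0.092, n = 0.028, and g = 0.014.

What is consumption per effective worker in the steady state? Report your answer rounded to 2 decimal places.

c* ≈ 1.04

Steady state requires s·f(k) = (n + g + δ)·k, i.e. s·k^α = (n + g + δ)·k.
Rearranging, k^(1−α) = s / (n + g + δ).
k^0.58 = 0.19 / (0.028 + 0.014 + 0.092) = 0.19 / 0.134 = 1.4179
k* = 1.4179^(1/0.58) ≈ 1.8258
y* = (k*)^α = 1.8258^0.42 ≈ 1.2877
c* = (1 − s)·y* = (1 − 0.19) × 1.2877 ≈ 1.0430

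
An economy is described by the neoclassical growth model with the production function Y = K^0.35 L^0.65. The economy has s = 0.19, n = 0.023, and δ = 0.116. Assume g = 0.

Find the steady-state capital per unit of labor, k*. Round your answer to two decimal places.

k* ≈ 1.62

Steady state requires s·f(k) = (n + δ)·k, i.e. s·k^α = (n + δ)·k.
Dividing both sides by k: k^(1−α) = s / (n + δ).
k^0.65 = 0.19 / (0.023 + 0.116) = 0.19 / 0.139 = 1.3669
k* = 1.3669^(1/0.65) ≈ 1.6174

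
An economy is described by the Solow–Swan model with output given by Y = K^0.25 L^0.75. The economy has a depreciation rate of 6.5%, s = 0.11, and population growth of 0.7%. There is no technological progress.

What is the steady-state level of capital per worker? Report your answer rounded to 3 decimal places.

Steady state requires s·f(k) = (n + δ)·k, i.e. s·k^α = (n + δ)·k.
Dividing both sides by k: k^(1−α) = s / (n + δ).
k^0.75 = 0.11 / (0.007 + 0.065) = 0.11 / 0.072 = 1.5278
k* = 1.5278^(1/0.75) ≈ 1.7596

k* = 1.760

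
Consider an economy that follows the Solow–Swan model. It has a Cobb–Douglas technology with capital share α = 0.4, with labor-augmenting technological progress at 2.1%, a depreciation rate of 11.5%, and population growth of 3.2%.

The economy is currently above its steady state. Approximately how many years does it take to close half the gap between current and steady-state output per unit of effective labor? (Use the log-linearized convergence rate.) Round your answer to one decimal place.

Near the steady state the convergence rate is λ = (1 − α)(n + g + δ).
λ = (1 − 0.4) × 0.168 = 0.6 × 0.168 = 0.1008
Half-life = ln 2 / λ = 0.6931 / 0.1008 ≈ 6.88 years

half-life ≈ 6.9 years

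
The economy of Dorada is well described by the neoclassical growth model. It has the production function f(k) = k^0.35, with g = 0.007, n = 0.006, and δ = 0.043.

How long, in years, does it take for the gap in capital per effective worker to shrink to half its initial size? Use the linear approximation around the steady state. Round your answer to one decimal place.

half-life ≈ 19.0 years

Near the steady state the convergence rate is λ = (1 − α)(n + g + δ).
λ = (1 − 0.35) × 0.056 = 0.65 × 0.056 = 0.0364
Half-life = ln 2 / λ = 0.6931 / 0.0364 ≈ 19.04 years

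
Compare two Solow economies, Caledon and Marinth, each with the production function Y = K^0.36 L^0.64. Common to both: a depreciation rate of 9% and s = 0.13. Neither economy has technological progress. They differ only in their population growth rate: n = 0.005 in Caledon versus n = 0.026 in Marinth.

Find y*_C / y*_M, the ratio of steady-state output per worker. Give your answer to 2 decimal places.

Steady-state y* = [s/(n + δ)]^(α/(1−α)), so the ratio is [ (s_C/(n + δ)_C) / (s_M/(n + δ)_M) ]^0.5625.
s_C/(n + δ)_C = 0.13/0.095 = 1.3684; s_M/(n + δ)_M = 0.13/0.116 = 1.1207.
Ratio = (1.3684/1.1207)^0.5625 = 1.2210^0.5625 ≈ 1.1189

y*_C / y*_M ≈ 1.12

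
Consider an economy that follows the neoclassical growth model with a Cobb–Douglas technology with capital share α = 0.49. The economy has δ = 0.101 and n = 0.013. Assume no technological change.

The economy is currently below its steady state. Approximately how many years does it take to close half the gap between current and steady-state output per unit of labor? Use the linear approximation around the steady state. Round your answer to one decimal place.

half-life ≈ 11.9 years

Near the steady state the convergence rate is λ = (1 − α)(n + δ).
λ = (1 − 0.49) × 0.114 = 0.51 × 0.114 = 0.05814
Half-life = ln 2 / λ = 0.6931 / 0.05814 ≈ 11.92 years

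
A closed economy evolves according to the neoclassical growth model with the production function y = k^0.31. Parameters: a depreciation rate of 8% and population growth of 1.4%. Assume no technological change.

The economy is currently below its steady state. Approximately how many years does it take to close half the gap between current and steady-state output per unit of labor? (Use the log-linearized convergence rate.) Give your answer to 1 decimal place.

Near the steady state the convergence rate is λ = (1 − α)(n + δ).
λ = (1 − 0.31) × 0.094 = 0.69 × 0.094 = 0.06486
Half-life = ln 2 / λ = 0.6931 / 0.06486 ≈ 10.69 years

half-life ≈ 10.7 years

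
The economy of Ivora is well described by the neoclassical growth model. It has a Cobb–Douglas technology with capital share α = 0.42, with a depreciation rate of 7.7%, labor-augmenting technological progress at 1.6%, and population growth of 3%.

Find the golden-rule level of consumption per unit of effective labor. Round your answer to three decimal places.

At the golden rule, f'(k) = n + g + δ, so α·k^(α−1) = n + g + δ and k_gold = (α/(n + g + δ))^(1/(1−α)).
k_gold = (0.42/0.123)^(1/0.58) = 3.4146^1.7241 ≈ 8.3087
c_gold = f(k_gold) − (n + g + δ)·k_gold = 2.4333 − 0.123×8.3087 ≈ 1.4113

c_gold ≈ 1.411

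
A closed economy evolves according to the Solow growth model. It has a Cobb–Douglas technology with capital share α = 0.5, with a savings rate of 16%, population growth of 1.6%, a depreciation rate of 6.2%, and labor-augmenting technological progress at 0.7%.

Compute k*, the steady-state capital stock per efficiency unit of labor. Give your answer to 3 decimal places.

In steady state, investment equals break-even investment: s·k^α = (n + g + δ)·k.
Dividing both sides by k: k^(1−α) = s / (n + g + δ).
k^0.5 = 0.16 / (0.016 + 0.007 + 0.062) = 0.16 / 0.085 = 1.8824
k* = 1.8824^(1/0.5) ≈ 3.5434

k* ≈ 3.543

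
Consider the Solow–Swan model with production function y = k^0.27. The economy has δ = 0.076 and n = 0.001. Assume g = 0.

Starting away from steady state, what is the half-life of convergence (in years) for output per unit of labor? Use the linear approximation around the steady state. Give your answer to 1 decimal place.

Near the steady state the convergence rate is λ = (1 − α)(n + δ).
λ = (1 − 0.27) × 0.077 = 0.73 × 0.077 = 0.05621
Half-life = ln 2 / λ = 0.6931 / 0.05621 ≈ 12.33 years

half-life ≈ 12.3 years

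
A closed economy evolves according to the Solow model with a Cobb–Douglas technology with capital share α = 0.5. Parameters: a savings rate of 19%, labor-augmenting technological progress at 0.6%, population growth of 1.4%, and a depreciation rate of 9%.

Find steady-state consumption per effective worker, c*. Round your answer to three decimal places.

c* ≈ 1.399

In steady state, investment equals break-even investment: s·k^α = (n + g + δ)·k.
Dividing both sides by k: k^(1−α) = s / (n + g + δ).
k^0.5 = 0.19 / (0.014 + 0.006 + 0.090) = 0.19 / 0.110 = 1.7273
k* = 1.7273^(1/0.5) ≈ 2.9836
y* = (k*)^α = 2.9836^0.5 ≈ 1.7273
c* = (1 − s)·y* = (1 − 0.19) × 1.7273 ≈ 1.3991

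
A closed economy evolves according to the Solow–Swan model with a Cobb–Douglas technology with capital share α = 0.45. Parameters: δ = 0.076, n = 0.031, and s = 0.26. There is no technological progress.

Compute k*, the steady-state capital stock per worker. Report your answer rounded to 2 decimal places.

Steady state requires s·f(k) = (n + δ)·k, i.e. s·k^α = (n + δ)·k.
Rearranging, k^(1−α) = s / (n + δ).
k^0.55 = 0.26 / (0.031 + 0.076) = 0.26 / 0.107 = 2.4299
k* = 2.4299^(1/0.55) ≈ 5.0242

k* ≈ 5.02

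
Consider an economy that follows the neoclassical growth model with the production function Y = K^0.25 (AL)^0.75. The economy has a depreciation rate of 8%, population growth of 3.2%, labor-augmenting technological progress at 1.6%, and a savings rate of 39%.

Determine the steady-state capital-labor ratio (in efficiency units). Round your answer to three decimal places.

In steady state, investment equals break-even investment: s·k^α = (n + g + δ)·k.
Dividing both sides by k: k^(1−α) = s / (n + g + δ).
k^0.75 = 0.39 / (0.032 + 0.016 + 0.080) = 0.39 / 0.128 = 3.0469
k* = 3.0469^(1/0.75) ≈ 4.4172

k* = 4.417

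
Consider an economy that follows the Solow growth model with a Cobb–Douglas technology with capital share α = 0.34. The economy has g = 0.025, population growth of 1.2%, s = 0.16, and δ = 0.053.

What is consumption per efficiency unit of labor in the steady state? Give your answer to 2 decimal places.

In steady state, investment equals break-even investment: s·k^α = (n + g + δ)·k.
Dividing both sides by k: k^(1−α) = s / (n + g + δ).
k^0.66 = 0.16 / (0.012 + 0.025 + 0.053) = 0.16 / 0.090 = 1.7778
k* = 1.7778^(1/0.66) ≈ 2.3912
y* = (k*)^α = 2.3912^0.34 ≈ 1.3450
c* = (1 − s)·y* = (1 − 0.16) × 1.3450 ≈ 1.1298

c* = 1.13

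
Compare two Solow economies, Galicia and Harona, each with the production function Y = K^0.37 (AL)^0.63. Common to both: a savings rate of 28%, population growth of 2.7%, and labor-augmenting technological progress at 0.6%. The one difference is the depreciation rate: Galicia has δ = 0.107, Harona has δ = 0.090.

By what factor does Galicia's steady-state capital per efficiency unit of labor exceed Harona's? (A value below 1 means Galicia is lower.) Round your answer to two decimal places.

k*_G / k*_H ≈ 0.81

Steady-state k* = [s/(n + g + δ)]^(1/(1−α)), so the ratio is [ (s_G/(n + g + δ)_G) / (s_H/(n + g + δ)_H) ]^1.5873.
s_G/(n + g + δ)_G = 0.28/0.140 = 2.0000; s_H/(n + g + δ)_H = 0.28/0.123 = 2.2764.
Ratio = (2.0000/2.2764)^1.5873 = 0.8786^1.5873 ≈ 0.8143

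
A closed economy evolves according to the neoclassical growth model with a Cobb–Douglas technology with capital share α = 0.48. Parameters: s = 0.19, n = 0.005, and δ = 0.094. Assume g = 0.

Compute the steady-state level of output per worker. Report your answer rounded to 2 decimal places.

y* ≈ 1.83

In steady state, investment equals break-even investment: s·k^α = (n + δ)·k.
Dividing both sides by k: k^(1−α) = s / (n + δ).
k^0.52 = 0.19 / (0.005 + 0.094) = 0.19 / 0.099 = 1.9192
k* = 1.9192^(1/0.52) ≈ 3.5032
y* = (k*)^α = 3.5032^0.48 ≈ 1.8253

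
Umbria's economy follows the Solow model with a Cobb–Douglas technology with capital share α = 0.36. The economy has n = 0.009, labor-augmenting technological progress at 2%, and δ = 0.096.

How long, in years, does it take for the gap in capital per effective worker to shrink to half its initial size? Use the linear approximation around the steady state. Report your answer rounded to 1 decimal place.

about 8.7 years

Near the steady state the convergence rate is λ = (1 − α)(n + g + δ).
λ = (1 − 0.36) × 0.125 = 0.64 × 0.125 = 0.0800
Half-life = ln 2 / λ = 0.6931 / 0.0800 ≈ 8.66 years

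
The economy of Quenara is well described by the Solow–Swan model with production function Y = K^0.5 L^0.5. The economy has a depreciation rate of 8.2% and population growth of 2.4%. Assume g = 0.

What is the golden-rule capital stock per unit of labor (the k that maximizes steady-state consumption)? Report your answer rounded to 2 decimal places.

k_gold ≈ 22.25

The golden rule sets f'(k) = n + δ, i.e. α·k^(α−1) = n + δ.
So k^(1−α) = α / (n + δ) = 0.5 / 0.106 = 4.7170.
k_gold = 4.7170^(1/0.5) ≈ 22.2501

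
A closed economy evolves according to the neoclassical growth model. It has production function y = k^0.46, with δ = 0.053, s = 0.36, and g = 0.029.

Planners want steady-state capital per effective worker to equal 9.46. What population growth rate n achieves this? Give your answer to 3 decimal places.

In steady state, investment equals break-even investment: s·k^α = (n + g + δ)·k.
So s / (n + g + δ) = (k*)^(1−α) = 9.46^0.54 = 3.3650.
Therefore n + g + δ = s / 3.3650 = 0.36 / 3.3650 = 0.1070, so n = 0.1070 − 0.082 = 0.0250.

n ≈ 0.025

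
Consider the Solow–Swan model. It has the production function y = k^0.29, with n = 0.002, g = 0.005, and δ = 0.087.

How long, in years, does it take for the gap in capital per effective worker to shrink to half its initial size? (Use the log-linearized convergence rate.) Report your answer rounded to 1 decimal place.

Near the steady state the convergence rate is λ = (1 − α)(n + g + δ).
λ = (1 − 0.29) × 0.094 = 0.71 × 0.094 = 0.06674
Half-life = ln 2 / λ = 0.6931 / 0.06674 ≈ 10.39 years

half-life ≈ 10.4 years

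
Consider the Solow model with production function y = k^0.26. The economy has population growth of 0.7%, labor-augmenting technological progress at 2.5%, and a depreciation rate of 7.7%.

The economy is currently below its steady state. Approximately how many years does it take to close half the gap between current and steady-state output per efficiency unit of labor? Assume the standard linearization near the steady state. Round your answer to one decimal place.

Near the steady state the convergence rate is λ = (1 − α)(n + g + δ).
λ = (1 − 0.26) × 0.109 = 0.74 × 0.109 = 0.08066
Half-life = ln 2 / λ = 0.6931 / 0.08066 ≈ 8.59 years

half-life ≈ 8.6 years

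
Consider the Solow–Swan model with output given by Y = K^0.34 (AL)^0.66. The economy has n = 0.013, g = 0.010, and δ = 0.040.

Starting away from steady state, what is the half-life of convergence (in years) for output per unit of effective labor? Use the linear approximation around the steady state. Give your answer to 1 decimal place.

Near the steady state the convergence rate is λ = (1 − α)(n + g + δ).
λ = (1 − 0.34) × 0.063 = 0.66 × 0.063 = 0.04158
Half-life = ln 2 / λ = 0.6931 / 0.04158 ≈ 16.67 years

t_½ ≈ 16.7 years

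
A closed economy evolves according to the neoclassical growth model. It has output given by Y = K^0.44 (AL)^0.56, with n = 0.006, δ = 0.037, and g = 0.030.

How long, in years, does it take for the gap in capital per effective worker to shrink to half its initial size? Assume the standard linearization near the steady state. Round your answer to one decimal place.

t_½ ≈ 17.0 years

Near the steady state the convergence rate is λ = (1 − α)(n + g + δ).
λ = (1 − 0.44) × 0.073 = 0.56 × 0.073 = 0.04088
Half-life = ln 2 / λ = 0.6931 / 0.04088 ≈ 16.95 years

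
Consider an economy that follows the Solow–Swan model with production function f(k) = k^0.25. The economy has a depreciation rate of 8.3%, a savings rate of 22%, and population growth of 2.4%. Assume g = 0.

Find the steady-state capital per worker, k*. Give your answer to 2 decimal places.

At the steady state, Δk = 0, so s·k^α = (n + δ)·k.
Rearranging, k^(1−α) = s / (n + δ).
k^0.75 = 0.22 / (0.024 + 0.083) = 0.22 / 0.107 = 2.0561
k* = 2.0561^(1/0.75) ≈ 2.6145

k* = 2.61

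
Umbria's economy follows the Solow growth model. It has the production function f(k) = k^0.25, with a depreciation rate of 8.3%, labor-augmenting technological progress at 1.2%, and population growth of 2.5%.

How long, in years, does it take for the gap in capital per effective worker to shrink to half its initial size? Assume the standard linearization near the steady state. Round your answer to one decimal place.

about 7.7 years

Near the steady state the convergence rate is λ = (1 − α)(n + g + δ).
λ = (1 − 0.25) × 0.120 = 0.75 × 0.120 = 0.0900
Half-life = ln 2 / λ = 0.6931 / 0.0900 ≈ 7.70 years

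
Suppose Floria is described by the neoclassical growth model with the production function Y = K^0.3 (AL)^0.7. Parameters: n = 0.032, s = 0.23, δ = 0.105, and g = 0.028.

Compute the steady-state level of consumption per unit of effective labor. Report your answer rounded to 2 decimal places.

c* ≈ 0.89

Steady state requires s·f(k) = (n + g + δ)·k, i.e. s·k^α = (n + g + δ)·k.
Rearranging, k^(1−α) = s / (n + g + δ).
k^0.7 = 0.23 / (0.032 + 0.028 + 0.105) = 0.23 / 0.165 = 1.3939
k* = 1.3939^(1/0.7) ≈ 1.6071
y* = (k*)^α = 1.6071^0.3 ≈ 1.1530
c* = (1 − s)·y* = (1 − 0.23) × 1.1530 ≈ 0.8878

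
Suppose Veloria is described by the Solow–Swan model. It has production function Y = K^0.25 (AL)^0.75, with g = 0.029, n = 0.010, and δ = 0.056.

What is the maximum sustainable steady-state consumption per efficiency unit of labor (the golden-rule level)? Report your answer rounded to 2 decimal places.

c_gold ≈ 1.04

At the golden rule, f'(k) = n + g + δ, so α·k^(α−1) = n + g + δ and k_gold = (α/(n + g + δ))^(1/(1−α)).
k_gold = (0.25/0.095)^(1/0.75) = 2.6316^1.3333 ≈ 3.6331
c_gold = f(k_gold) − (n + g + δ)·k_gold = 1.3806 − 0.095×3.6331 ≈ 1.0355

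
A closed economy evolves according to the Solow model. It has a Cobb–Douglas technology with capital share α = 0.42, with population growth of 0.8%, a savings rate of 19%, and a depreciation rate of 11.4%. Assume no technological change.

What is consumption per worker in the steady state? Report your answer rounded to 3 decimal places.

c* = 1.116

At the steady state, Δk = 0, so s·k^α = (n + δ)·k.
Rearranging, k^(1−α) = s / (n + δ).
k^0.58 = 0.19 / (0.008 + 0.114) = 0.19 / 0.122 = 1.5574
k* = 1.5574^(1/0.58) ≈ 2.1465
y* = (k*)^α = 2.1465^0.42 ≈ 1.3782
c* = (1 − s)·y* = (1 − 0.19) × 1.3782 ≈ 1.1163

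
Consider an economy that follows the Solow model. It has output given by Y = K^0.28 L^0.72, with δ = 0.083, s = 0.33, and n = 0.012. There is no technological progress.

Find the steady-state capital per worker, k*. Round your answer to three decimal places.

Steady state requires s·f(k) = (n + δ)·k, i.e. s·k^α = (n + δ)·k.
Rearranging, k^(1−α) = s / (n + δ).
k^0.72 = 0.33 / (0.012 + 0.083) = 0.33 / 0.095 = 3.4737
k* = 3.4737^(1/0.72) ≈ 5.6377

k* ≈ 5.638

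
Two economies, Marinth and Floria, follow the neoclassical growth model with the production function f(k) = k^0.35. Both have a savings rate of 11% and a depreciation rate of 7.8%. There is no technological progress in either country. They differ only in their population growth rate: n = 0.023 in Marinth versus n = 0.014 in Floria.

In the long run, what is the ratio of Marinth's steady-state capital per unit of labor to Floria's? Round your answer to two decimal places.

k*_M / k*_F ≈ 0.87

Steady-state k* = [s/(n + δ)]^(1/(1−α)), so the ratio is [ (s_M/(n + δ)_M) / (s_F/(n + δ)_F) ]^1.5385.
s_M/(n + δ)_M = 0.11/0.101 = 1.0891; s_F/(n + δ)_F = 0.11/0.092 = 1.1957.
Ratio = (1.0891/1.1957)^1.5385 = 0.9108^1.5385 ≈ 0.8661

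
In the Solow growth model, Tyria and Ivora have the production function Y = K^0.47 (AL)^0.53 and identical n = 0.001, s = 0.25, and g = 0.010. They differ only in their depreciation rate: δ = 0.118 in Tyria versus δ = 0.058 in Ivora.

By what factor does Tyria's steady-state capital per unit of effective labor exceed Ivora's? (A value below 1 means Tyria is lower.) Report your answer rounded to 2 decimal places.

ratio ≈ 0.31

Steady-state k* = [s/(n + g + δ)]^(1/(1−α)), so the ratio is [ (s_T/(n + g + δ)_T) / (s_I/(n + g + δ)_I) ]^1.8868.
s_T/(n + g + δ)_T = 0.25/0.129 = 1.9380; s_I/(n + g + δ)_I = 0.25/0.069 = 3.6232.
Ratio = (1.9380/3.6232)^1.8868 = 0.5349^1.8868 ≈ 0.3071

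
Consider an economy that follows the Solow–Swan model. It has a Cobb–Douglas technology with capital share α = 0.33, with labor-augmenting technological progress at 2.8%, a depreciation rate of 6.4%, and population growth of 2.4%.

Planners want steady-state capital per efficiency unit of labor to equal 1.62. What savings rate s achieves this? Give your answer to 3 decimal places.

Steady state requires s·f(k) = (n + g + δ)·k, i.e. s·k^α = (n + g + δ)·k.
So s / (n + g + δ) = (k*)^(1−α) = 1.62^0.67 = 1.3816.
Therefore s = 1.3816 × (n + g + δ) = 1.3816 × 0.116 = 0.1603.

s ≈ 0.160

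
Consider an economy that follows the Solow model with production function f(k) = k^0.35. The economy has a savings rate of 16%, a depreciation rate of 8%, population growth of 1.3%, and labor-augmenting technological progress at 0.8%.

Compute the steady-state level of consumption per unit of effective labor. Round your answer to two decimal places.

c* = 1.08

In steady state, investment equals break-even investment: s·k^α = (n + g + δ)·k.
Rearranging, k^(1−α) = s / (n + g + δ).
k^0.65 = 0.16 / (0.013 + 0.008 + 0.080) = 0.16 / 0.101 = 1.5842
k* = 1.5842^(1/0.65) ≈ 2.0296
y* = (k*)^α = 2.0296^0.35 ≈ 1.2811
c* = (1 − s)·y* = (1 − 0.16) × 1.2811 ≈ 1.0761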